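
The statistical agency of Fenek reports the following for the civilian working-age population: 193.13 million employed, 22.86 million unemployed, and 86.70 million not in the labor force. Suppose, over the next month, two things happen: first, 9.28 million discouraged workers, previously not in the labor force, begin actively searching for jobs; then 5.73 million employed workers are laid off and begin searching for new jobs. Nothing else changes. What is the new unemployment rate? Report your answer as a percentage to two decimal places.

Initially, labor force = 193.13 + 22.86 = 215.99 million, so u = 22.86/215.99 = 10.58%.
After the first change, unemployed and labor force both rise by 9.28 → E = 193.13, U = 32.14, labor force = 225.27 million.
After the second change, employed falls and unemployed rises by 5.73; labor force unchanged → E = 187.40, U = 37.87, labor force = 225.27 million.
New unemployment rate = 37.87 / 225.27 = 16.81%.

New unemployment rate ≈ 16.81%.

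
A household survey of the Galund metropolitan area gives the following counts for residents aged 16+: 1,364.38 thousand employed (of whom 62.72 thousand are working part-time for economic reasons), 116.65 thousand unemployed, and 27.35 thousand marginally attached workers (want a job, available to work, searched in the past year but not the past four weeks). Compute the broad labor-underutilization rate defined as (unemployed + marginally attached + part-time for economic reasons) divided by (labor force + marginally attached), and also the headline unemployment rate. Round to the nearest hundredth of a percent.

Labor force = 1,364.38 + 116.65 = 1,481.03 thousand.
Numerator = 116.65 + 27.35 + 62.72 = 206.72 thousand.
Denominator = 1,481.03 + 27.35 = 1,508.38 thousand.
Broad rate = 206.72 / 1,508.38 = 13.70%.
Headline unemployment rate = 116.65 / 1,481.03 = 7.88%.

Broad underutilization rate ≈ 13.70%; headline unemployment rate ≈ 7.88%.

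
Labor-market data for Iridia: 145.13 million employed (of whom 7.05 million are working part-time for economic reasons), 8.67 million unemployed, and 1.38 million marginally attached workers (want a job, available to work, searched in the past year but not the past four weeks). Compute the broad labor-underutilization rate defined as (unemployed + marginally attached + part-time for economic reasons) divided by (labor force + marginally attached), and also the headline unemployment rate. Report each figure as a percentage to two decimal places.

Labor force = 145.13 + 8.67 = 153.80 million.
Numerator = 8.67 + 1.38 + 7.05 = 17.10 million.
Denominator = 153.80 + 1.38 = 155.18 million.
Broad rate = 17.10 / 155.18 = 11.02%.
Headline unemployment rate = 8.67 / 153.80 = 5.64%.

Broad underutilization rate ≈ 11.02%; headline unemployment rate ≈ 5.64%.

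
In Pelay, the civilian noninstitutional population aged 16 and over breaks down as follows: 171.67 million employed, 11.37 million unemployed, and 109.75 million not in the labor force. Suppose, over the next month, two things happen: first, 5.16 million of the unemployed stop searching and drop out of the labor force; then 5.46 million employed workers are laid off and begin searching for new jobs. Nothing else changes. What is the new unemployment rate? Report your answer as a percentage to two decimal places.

Initially, labor force = 171.67 + 11.37 = 183.04 million, so u = 11.37/183.04 = 6.21%.
After the first change, unemployed and labor force both fall by 5.16 → E = 171.67, U = 6.21, labor force = 177.88 million.
After the second change, employed falls and unemployed rises by 5.46; labor force unchanged → E = 166.21, U = 11.67, labor force = 177.88 million.
New unemployment rate = 11.67 / 177.88 = 6.56%.

New unemployment rate ≈ 6.56%.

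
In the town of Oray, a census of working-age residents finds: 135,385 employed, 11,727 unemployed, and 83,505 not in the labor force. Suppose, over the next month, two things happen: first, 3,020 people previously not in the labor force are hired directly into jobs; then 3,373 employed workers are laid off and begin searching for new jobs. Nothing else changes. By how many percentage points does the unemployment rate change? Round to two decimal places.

Initially, labor force = 135,385 + 11,727 = 147,112, so u = 11,727/147,112 = 7.97%.
After the first change, employed and labor force both rise by 3,020; unemployed unchanged → E = 138,405, U = 11,727, labor force = 150,132.
After the second change, employed falls and unemployed rises by 3,373; labor force unchanged → E = 135,032, U = 15,100, labor force = 150,132.
New unemployment rate = 15,100 / 150,132 = 10.06%.
Change = 10.06% − 7.97% = +2.09 percentage points.

The unemployment rate changes by +2.09 percentage points.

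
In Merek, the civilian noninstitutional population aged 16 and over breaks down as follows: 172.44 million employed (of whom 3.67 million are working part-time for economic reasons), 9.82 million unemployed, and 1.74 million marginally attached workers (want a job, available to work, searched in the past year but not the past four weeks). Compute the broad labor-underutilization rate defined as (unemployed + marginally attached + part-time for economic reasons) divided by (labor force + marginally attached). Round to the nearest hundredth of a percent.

Labor force = 172.44 + 9.82 = 182.26 million.
Numerator = 9.82 + 1.74 + 3.67 = 15.23 million.
Denominator = 182.26 + 1.74 = 184.00 million.
Broad rate = 15.23 / 184.00 = 8.28%.

Broad underutilization rate ≈ 8.28%.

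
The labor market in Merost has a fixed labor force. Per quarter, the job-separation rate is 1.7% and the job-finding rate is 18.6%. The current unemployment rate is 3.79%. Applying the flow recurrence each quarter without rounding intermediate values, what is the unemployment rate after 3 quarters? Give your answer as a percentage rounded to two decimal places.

With a fixed labor force, u_{t+1} = u_t + s·(1−u_t) − f·u_t = u_t·(1−s−f) + s.
Here 1−s−f = 0.797 and s = 0.017.
u_1 = 0.037900 × 0.797 + 0.017 = 0.047206.
u_2 = 0.047206 × 0.797 + 0.017 = 0.054623.
u_3 = 0.054623 × 0.797 + 0.017 = 0.060535.

Unemployment rate after three quarters ≈ 6.05%.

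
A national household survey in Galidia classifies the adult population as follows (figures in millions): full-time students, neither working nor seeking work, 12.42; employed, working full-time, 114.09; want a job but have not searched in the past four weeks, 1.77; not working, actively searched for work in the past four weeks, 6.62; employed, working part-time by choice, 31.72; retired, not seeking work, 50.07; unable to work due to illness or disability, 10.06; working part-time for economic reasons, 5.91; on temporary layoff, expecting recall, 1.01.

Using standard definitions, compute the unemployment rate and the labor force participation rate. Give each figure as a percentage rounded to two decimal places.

Employed = 114.09 + 31.72 + 5.91 = 151.72 million (anyone who worked, including part-time for economic reasons, counts as employed).
Unemployed = 6.62 + 1.01 = 7.63 million (jobless and actively searching, or on temporary layoff).
Labor force = 151.72 + 7.63 = 159.35 million.
Not in labor force = 12.42 + 1.77 + 50.07 + 10.06 = 74.32 million (those not working and not actively searching are outside the labor force — including those who want a job but have given up searching).
Civilian working-age population = 159.35 + 74.32 = 233.67 million.
Unemployment rate = 7.63 / 159.35 = 4.79%.
Labor force participation rate = 159.35 / 233.67 = 68.19%.

Unemployment rate ≈ 4.79%; labor force participation rate ≈ 68.19%.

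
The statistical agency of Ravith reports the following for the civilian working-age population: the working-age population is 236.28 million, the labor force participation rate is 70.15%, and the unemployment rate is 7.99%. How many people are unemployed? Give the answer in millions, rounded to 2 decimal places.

Labor force = 0.7015 × 236.28 = 165.75 million.
Unemployed = 0.0799 × 165.75 ≈ 13.24 million.

About 13.24 million are unemployed.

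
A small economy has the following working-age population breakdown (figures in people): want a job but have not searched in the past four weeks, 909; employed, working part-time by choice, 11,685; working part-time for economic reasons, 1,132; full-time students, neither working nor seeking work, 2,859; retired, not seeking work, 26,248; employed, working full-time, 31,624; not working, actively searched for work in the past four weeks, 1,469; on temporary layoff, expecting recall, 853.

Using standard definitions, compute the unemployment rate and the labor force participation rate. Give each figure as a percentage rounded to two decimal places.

Employed = 11,685 + 1,132 + 31,624 = 44,441 (anyone who worked, including part-time for economic reasons, counts as employed).
Unemployed = 1,469 + 853 = 2,322 (jobless and actively searching, or on temporary layoff).
Labor force = 44,441 + 2,322 = 46,763.
Not in labor force = 909 + 2,859 + 26,248 = 30,016 (those not working and not actively searching are outside the labor force — including those who want a job but have given up searching).
Civilian working-age population = 46,763 + 30,016 = 76,779.
Unemployment rate = 2,322 / 46,763 = 4.97%.
Labor force participation rate = 46,763 / 76,779 = 60.91%.

Unemployment rate ≈ 4.97%; labor force participation rate ≈ 60.91%.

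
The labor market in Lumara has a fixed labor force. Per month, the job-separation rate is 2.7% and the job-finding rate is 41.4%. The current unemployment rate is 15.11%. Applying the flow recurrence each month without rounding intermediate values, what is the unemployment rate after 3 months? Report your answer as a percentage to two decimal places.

Unemployment rate after three months ≈ 7.69%.

With a fixed labor force, u_{t+1} = u_t + s·(1−u_t) − f·u_t = u_t·(1−s−f) + s.
Here 1−s−f = 0.559 and s = 0.027.
u_1 = 0.151100 × 0.559 + 0.027 = 0.111465.
u_2 = 0.111465 × 0.559 + 0.027 = 0.089309.
u_3 = 0.089309 × 0.559 + 0.027 = 0.076924.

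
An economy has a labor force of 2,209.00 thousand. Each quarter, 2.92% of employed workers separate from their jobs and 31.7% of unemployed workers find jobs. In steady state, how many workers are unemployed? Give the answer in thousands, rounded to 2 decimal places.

Steady-state unemployment rate u* = s/(s+f) = 2.92/(2.92+31.7) = 0.084344.
Unemployed = u* × labor force = 0.084344 × 2,209.00 ≈ 186.32 thousand.

About 186.32 thousand are unemployed in steady state.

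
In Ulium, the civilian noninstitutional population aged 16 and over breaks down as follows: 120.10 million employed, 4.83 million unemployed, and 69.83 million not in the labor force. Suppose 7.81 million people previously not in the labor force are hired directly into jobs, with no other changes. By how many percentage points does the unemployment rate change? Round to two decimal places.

Initially, labor force = 120.10 + 4.83 = 124.93 million, so u = 4.83/124.93 = 3.87%.
After the change, employed and labor force both rise by 7.81; unemployed unchanged → E = 127.91, U = 4.83, labor force = 132.74 million.
New unemployment rate = 4.83 / 132.74 = 3.64%.
Change = 3.64% − 3.87% = −0.23 percentage points.

The unemployment rate changes by −0.23 percentage points.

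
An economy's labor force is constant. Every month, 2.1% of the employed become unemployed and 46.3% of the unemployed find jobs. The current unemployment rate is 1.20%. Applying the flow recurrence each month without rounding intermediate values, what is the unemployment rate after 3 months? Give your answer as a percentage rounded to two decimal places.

With a fixed labor force, u_{t+1} = u_t + s·(1−u_t) − f·u_t = u_t·(1−s−f) + s.
Here 1−s−f = 0.516 and s = 0.021.
u_1 = 0.012000 × 0.516 + 0.021 = 0.027192.
u_2 = 0.027192 × 0.516 + 0.021 = 0.035031.
u_3 = 0.035031 × 0.516 + 0.021 = 0.039076.

Unemployment rate after three months ≈ 3.91%.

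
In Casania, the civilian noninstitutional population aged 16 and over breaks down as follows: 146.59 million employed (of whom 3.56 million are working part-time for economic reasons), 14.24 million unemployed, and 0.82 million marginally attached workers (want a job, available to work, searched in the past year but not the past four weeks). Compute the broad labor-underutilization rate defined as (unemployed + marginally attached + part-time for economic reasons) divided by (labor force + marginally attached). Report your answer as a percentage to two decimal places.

Labor force = 146.59 + 14.24 = 160.83 million.
Numerator = 14.24 + 0.82 + 3.56 = 18.62 million.
Denominator = 160.83 + 0.82 = 161.65 million.
Broad rate = 18.62 / 161.65 = 11.52%.

Broad underutilization rate ≈ 11.52%.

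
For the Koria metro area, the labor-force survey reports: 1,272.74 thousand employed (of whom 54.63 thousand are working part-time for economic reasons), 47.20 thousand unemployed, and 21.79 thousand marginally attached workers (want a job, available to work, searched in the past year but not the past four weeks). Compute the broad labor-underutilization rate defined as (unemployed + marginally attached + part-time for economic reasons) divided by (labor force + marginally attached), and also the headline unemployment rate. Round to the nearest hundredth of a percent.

Labor force = 1,272.74 + 47.20 = 1,319.94 thousand.
Numerator = 47.20 + 21.79 + 54.63 = 123.62 thousand.
Denominator = 1,319.94 + 21.79 = 1,341.73 thousand.
Broad rate = 123.62 / 1,341.73 = 9.21%.
Headline unemployment rate = 47.20 / 1,319.94 = 3.58%.

Broad underutilization rate ≈ 9.21%; headline unemployment rate ≈ 3.58%.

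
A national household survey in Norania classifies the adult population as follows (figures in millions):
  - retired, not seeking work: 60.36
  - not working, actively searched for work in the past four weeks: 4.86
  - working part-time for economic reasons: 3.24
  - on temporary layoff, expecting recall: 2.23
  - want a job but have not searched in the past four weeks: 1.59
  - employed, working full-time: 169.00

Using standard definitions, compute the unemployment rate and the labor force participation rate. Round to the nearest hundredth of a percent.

Unemployment rate ≈ 3.95%; labor force participation rate ≈ 74.32%.

Employed = 3.24 + 169.00 = 172.24 million (anyone who worked, including part-time for economic reasons, counts as employed).
Unemployed = 4.86 + 2.23 = 7.09 million (jobless and actively searching, or on temporary layoff).
Labor force = 172.24 + 7.09 = 179.33 million.
Not in labor force = 60.36 + 1.59 = 61.95 million (those not working and not actively searching are outside the labor force — including those who want a job but have given up searching).
Civilian working-age population = 179.33 + 61.95 = 241.28 million.
Unemployment rate = 7.09 / 179.33 = 3.95%.
Labor force participation rate = 179.33 / 241.28 = 74.32%.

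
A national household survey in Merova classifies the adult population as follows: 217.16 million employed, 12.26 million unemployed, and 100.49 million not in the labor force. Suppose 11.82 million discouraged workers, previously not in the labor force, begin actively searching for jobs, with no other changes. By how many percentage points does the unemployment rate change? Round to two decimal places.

The unemployment rate changes by +4.64 percentage points.

Initially, labor force = 217.16 + 12.26 = 229.42 million, so u = 12.26/229.42 = 5.34%.
After the change, unemployed and labor force both rise by 11.82 → E = 217.16, U = 24.08, labor force = 241.24 million.
New unemployment rate = 24.08 / 241.24 = 9.98%.
Change = 9.98% − 5.34% = +4.64 percentage points.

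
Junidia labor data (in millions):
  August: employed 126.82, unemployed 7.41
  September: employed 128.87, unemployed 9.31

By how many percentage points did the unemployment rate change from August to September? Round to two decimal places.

The unemployment rate changed by +1.22 percentage points.

August: labor force = 126.82 + 7.41 = 134.23; u = 7.41/134.23 = 5.52%.
September: labor force = 128.87 + 9.31 = 138.18; u = 9.31/138.18 = 6.74%.
Change = 6.74% − 5.52% = +1.22 pp.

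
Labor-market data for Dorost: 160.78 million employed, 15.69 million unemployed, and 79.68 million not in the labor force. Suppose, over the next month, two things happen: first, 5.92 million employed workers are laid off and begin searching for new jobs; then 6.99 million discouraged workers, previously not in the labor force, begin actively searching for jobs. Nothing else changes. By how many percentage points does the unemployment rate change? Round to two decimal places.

The unemployment rate changes by +6.70 percentage points.

Initially, labor force = 160.78 + 15.69 = 176.47 million, so u = 15.69/176.47 = 8.89%.
After the first change, employed falls and unemployed rises by 5.92; labor force unchanged → E = 154.86, U = 21.61, labor force = 176.47 million.
After the second change, unemployed and labor force both rise by 6.99 → E = 154.86, U = 28.60, labor force = 183.46 million.
New unemployment rate = 28.60 / 183.46 = 15.59%.
Change = 15.59% − 8.89% = +6.70 percentage points.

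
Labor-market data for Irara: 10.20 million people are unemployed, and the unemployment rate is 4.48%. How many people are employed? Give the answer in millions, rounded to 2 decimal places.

Labor force = U / u = 10.20 / 0.0448 ≈ 227.68 million.
Employed = labor force − unemployed = 227.68 − 10.20 = 217.48 million.

About 217.48 million are employed.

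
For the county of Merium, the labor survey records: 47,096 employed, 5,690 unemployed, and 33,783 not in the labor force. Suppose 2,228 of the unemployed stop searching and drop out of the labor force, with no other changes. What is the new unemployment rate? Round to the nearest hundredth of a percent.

New unemployment rate ≈ 6.85%.

Initially, labor force = 47,096 + 5,690 = 52,786, so u = 5,690/52,786 = 10.78%.
After the change, unemployed and labor force both fall by 2,228 → E = 47,096, U = 3,462, labor force = 50,558.
New unemployment rate = 3,462 / 50,558 = 6.85%.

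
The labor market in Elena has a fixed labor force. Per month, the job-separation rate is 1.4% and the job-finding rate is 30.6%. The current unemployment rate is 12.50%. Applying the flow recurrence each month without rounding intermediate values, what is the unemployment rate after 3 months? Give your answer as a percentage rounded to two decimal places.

Unemployment rate after three months ≈ 6.93%.

With a fixed labor force, u_{t+1} = u_t + s·(1−u_t) − f·u_t = u_t·(1−s−f) + s.
Here 1−s−f = 0.680 and s = 0.014.
u_1 = 0.125000 × 0.680 + 0.014 = 0.099000.
u_2 = 0.099000 × 0.680 + 0.014 = 0.081320.
u_3 = 0.081320 × 0.680 + 0.014 = 0.069298.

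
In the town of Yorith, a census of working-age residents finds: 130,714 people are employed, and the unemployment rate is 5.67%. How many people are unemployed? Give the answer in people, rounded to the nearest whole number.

About 7,857 are unemployed.

Let U be the number unemployed. The labor force is E + U, and U/(E+U) = 0.0567.
So U = 0.0567 × 130,714 / (1 − 0.0567) = 7411.48 / 0.9433 ≈ 7,857.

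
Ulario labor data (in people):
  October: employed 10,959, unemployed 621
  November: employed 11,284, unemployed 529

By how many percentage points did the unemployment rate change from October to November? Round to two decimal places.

October: labor force = 10,959 + 621 = 11,580; u = 621/11,580 = 5.36%.
November: labor force = 11,284 + 529 = 11,813; u = 529/11,813 = 4.48%.
Change = 4.48% − 5.36% = −0.88 pp.

The unemployment rate changed by −0.88 percentage points.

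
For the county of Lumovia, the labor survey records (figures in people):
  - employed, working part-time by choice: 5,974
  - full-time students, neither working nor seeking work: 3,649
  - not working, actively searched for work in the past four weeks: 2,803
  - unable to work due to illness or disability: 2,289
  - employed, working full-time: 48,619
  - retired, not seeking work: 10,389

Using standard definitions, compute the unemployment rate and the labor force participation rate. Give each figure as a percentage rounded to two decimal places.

Unemployment rate ≈ 4.88%; labor force participation rate ≈ 77.85%.

Employed = 5,974 + 48,619 = 54,593.
Unemployed = 2,803.
Labor force = 54,593 + 2,803 = 57,396.
Not in labor force = 3,649 + 2,289 + 10,389 = 16,327 (those not working and not actively searching are outside the labor force).
Civilian working-age population = 57,396 + 16,327 = 73,723.
Unemployment rate = 2,803 / 57,396 = 4.88%.
Labor force participation rate = 57,396 / 73,723 = 77.85%.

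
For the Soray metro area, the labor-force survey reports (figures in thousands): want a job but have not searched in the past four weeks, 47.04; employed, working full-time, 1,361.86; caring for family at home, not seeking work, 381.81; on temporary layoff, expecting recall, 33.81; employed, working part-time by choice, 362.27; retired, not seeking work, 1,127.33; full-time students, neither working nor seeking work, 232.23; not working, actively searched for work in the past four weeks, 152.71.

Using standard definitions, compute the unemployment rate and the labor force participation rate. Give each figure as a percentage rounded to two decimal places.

Employed = 1,361.86 + 362.27 = 1,724.13 thousand.
Unemployed = 33.81 + 152.71 = 186.52 thousand (jobless and actively searching, or on temporary layoff).
Labor force = 1,724.13 + 186.52 = 1,910.65 thousand.
Not in labor force = 47.04 + 381.81 + 1,127.33 + 232.23 = 1,788.41 thousand (those not working and not actively searching are outside the labor force — including those who want a job but have given up searching).
Civilian working-age population = 1,910.65 + 1,788.41 = 3,699.06 thousand.
Unemployment rate = 186.52 / 1,910.65 = 9.76%.
Labor force participation rate = 1,910.65 / 3,699.06 = 51.65%.

Unemployment rate ≈ 9.76%; labor force participation rate ≈ 51.65%.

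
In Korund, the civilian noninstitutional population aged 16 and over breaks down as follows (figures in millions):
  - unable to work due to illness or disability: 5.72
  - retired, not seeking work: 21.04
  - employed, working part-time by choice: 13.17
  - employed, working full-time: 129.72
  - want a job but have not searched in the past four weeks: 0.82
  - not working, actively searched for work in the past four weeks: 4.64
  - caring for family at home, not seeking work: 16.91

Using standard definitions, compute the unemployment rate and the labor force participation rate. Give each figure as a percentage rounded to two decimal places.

Unemployment rate ≈ 3.15%; labor force participation rate ≈ 76.83%.

Employed = 13.17 + 129.72 = 142.89 million.
Unemployed = 4.64 million.
Labor force = 142.89 + 4.64 = 147.53 million.
Not in labor force = 5.72 + 21.04 + 0.82 + 16.91 = 44.49 million (those not working and not actively searching are outside the labor force — including those who want a job but have given up searching).
Civilian working-age population = 147.53 + 44.49 = 192.02 million.
Unemployment rate = 4.64 / 147.53 = 3.15%.
Labor force participation rate = 147.53 / 192.02 = 76.83%.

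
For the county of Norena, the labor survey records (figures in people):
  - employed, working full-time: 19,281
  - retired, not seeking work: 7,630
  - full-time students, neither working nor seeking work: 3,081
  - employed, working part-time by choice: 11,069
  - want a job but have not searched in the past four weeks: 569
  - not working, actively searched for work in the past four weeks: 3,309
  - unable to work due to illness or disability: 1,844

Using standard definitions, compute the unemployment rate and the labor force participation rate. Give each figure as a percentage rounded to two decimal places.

Employed = 19,281 + 11,069 = 30,350.
Unemployed = 3,309.
Labor force = 30,350 + 3,309 = 33,659.
Not in labor force = 7,630 + 3,081 + 569 + 1,844 = 13,124 (those not working and not actively searching are outside the labor force — including those who want a job but have given up searching).
Civilian working-age population = 33,659 + 13,124 = 46,783.
Unemployment rate = 3,309 / 33,659 = 9.83%.
Labor force participation rate = 33,659 / 46,783 = 71.95%.

Unemployment rate ≈ 9.83%; labor force participation rate ≈ 71.95%.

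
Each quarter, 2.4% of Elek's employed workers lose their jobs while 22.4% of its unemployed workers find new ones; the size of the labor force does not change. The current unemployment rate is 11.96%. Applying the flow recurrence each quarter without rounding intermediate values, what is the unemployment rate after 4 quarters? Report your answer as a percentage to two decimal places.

With a fixed labor force, u_{t+1} = u_t + s·(1−u_t) − f·u_t = u_t·(1−s−f) + s.
Here 1−s−f = 0.752 and s = 0.024.
u_1 = 0.119600 × 0.752 + 0.024 = 0.113939.
u_2 = 0.113939 × 0.752 + 0.024 = 0.109682.
u_3 = 0.109682 × 0.752 + 0.024 = 0.106481.
u_4 = 0.106481 × 0.752 + 0.024 = 0.104074.

Unemployment rate after four quarters ≈ 10.41%.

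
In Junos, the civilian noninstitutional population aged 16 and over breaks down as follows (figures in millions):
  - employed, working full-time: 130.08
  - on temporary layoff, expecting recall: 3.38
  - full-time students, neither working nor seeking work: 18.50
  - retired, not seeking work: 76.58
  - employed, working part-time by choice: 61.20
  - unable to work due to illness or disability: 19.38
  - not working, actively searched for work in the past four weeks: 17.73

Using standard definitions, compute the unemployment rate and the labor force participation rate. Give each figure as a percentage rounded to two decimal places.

Employed = 130.08 + 61.20 = 191.28 million.
Unemployed = 3.38 + 17.73 = 21.11 million (jobless and actively searching, or on temporary layoff).
Labor force = 191.28 + 21.11 = 212.39 million.
Not in labor force = 18.50 + 76.58 + 19.38 = 114.46 million (those not working and not actively searching are outside the labor force).
Civilian working-age population = 212.39 + 114.46 = 326.85 million.
Unemployment rate = 21.11 / 212.39 = 9.94%.
Labor force participation rate = 212.39 / 326.85 = 64.98%.

Unemployment rate ≈ 9.94%; labor force participation rate ≈ 64.98%.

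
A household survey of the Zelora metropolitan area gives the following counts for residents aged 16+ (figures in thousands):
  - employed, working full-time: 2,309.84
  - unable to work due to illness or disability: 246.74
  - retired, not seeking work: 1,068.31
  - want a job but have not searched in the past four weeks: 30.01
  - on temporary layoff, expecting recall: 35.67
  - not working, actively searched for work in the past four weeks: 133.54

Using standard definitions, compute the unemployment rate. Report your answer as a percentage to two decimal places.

Unemployment rate ≈ 6.83%.

Employed = 2,309.84 thousand.
Unemployed = 35.67 + 133.54 = 169.21 thousand (jobless and actively searching, or on temporary layoff).
Labor force = 2,309.84 + 169.21 = 2,479.05 thousand.
Unemployment rate = 169.21 / 2,479.05 = 6.83%.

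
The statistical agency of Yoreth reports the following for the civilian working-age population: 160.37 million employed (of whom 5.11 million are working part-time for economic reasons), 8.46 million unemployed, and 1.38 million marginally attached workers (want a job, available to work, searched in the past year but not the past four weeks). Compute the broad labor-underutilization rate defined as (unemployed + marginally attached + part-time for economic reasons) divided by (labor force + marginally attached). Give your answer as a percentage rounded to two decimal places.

Labor force = 160.37 + 8.46 = 168.83 million.
Numerator = 8.46 + 1.38 + 5.11 = 14.95 million.
Denominator = 168.83 + 1.38 = 170.21 million.
Broad rate = 14.95 / 170.21 = 8.78%.

Broad underutilization rate ≈ 8.78%.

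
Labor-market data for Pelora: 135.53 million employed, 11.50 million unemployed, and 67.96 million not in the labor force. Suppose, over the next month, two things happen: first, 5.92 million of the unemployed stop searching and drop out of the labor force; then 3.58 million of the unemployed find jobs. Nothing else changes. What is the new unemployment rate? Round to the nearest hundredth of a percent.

New unemployment rate ≈ 1.42%.

Initially, labor force = 135.53 + 11.50 = 147.03 million, so u = 11.50/147.03 = 7.82%.
After the first change, unemployed and labor force both fall by 5.92 → E = 135.53, U = 5.58, labor force = 141.11 million.
After the second change, unemployed falls and employed rises by 3.58; labor force unchanged → E = 139.11, U = 2.00, labor force = 141.11 million.
New unemployment rate = 2.00 / 141.11 = 1.42%.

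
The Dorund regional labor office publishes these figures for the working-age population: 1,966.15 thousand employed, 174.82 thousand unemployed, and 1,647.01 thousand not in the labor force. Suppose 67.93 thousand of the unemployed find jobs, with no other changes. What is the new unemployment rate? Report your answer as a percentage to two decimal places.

New unemployment rate ≈ 4.99%.

Initially, labor force = 1,966.15 + 174.82 = 2,140.97 thousand, so u = 174.82/2,140.97 = 8.17%.
After the change, unemployed falls and employed rises by 67.93; labor force unchanged → E = 2,034.08, U = 106.89, labor force = 2,140.97 thousand.
New unemployment rate = 106.89 / 2,140.97 = 4.99%.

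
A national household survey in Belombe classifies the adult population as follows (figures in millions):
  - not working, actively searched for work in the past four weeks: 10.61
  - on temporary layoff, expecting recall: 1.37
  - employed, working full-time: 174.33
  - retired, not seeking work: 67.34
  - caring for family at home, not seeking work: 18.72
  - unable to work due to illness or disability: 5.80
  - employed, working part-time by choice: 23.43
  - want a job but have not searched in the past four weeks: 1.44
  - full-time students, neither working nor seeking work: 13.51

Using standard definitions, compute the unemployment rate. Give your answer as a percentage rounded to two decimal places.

Unemployment rate ≈ 5.71%.

Employed = 174.33 + 23.43 = 197.76 million.
Unemployed = 10.61 + 1.37 = 11.98 million (jobless and actively searching, or on temporary layoff).
Labor force = 197.76 + 11.98 = 209.74 million.
Unemployment rate = 11.98 / 209.74 = 5.71%.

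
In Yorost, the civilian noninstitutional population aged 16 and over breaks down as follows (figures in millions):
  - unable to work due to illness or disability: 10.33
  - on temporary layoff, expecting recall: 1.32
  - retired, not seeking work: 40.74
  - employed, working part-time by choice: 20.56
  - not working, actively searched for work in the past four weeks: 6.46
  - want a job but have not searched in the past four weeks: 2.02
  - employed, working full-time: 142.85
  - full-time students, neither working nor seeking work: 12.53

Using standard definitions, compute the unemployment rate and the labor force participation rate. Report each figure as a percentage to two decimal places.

Employed = 20.56 + 142.85 = 163.41 million.
Unemployed = 1.32 + 6.46 = 7.78 million (jobless and actively searching, or on temporary layoff).
Labor force = 163.41 + 7.78 = 171.19 million.
Not in labor force = 10.33 + 40.74 + 2.02 + 12.53 = 65.62 million (those not working and not actively searching are outside the labor force — including those who want a job but have given up searching).
Civilian working-age population = 171.19 + 65.62 = 236.81 million.
Unemployment rate = 7.78 / 171.19 = 4.54%.
Labor force participation rate = 171.19 / 236.81 = 72.29%.

Unemployment rate ≈ 4.54%; labor force participation rate ≈ 72.29%.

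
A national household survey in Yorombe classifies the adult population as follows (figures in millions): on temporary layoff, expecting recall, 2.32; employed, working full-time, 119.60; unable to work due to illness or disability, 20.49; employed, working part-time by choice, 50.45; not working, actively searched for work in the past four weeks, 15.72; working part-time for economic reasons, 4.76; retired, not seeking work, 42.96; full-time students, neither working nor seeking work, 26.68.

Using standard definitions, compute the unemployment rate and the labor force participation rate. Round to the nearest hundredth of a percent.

Employed = 119.60 + 50.45 + 4.76 = 174.81 million (anyone who worked, including part-time for economic reasons, counts as employed).
Unemployed = 2.32 + 15.72 = 18.04 million (jobless and actively searching, or on temporary layoff).
Labor force = 174.81 + 18.04 = 192.85 million.
Not in labor force = 20.49 + 42.96 + 26.68 = 90.13 million (those not working and not actively searching are outside the labor force).
Civilian working-age population = 192.85 + 90.13 = 282.98 million.
Unemployment rate = 18.04 / 192.85 = 9.35%.
Labor force participation rate = 192.85 / 282.98 = 68.15%.

Unemployment rate ≈ 9.35%; labor force participation rate ≈ 68.15%.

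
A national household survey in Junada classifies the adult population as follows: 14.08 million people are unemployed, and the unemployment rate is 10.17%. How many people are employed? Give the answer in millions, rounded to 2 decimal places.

Labor force = U / u = 14.08 / 0.1017 ≈ 138.45 million.
Employed = labor force − unemployed = 138.45 − 14.08 = 124.37 million.

About 124.37 million are employed.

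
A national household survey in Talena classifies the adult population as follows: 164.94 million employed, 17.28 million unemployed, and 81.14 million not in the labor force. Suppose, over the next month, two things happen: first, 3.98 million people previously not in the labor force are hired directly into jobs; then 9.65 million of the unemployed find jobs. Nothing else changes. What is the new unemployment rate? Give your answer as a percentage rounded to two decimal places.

New unemployment rate ≈ 4.10%.

Initially, labor force = 164.94 + 17.28 = 182.22 million, so u = 17.28/182.22 = 9.48%.
After the first change, employed and labor force both rise by 3.98; unemployed unchanged → E = 168.92, U = 17.28, labor force = 186.20 million.
After the second change, unemployed falls and employed rises by 9.65; labor force unchanged → E = 178.57, U = 7.63, labor force = 186.20 million.
New unemployment rate = 7.63 / 186.20 = 4.10%.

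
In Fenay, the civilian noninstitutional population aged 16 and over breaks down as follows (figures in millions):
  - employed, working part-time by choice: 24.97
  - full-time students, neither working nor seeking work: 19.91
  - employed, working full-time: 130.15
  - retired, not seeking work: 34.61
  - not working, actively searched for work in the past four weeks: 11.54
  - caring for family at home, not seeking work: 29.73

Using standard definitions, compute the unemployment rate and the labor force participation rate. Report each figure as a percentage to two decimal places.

Employed = 24.97 + 130.15 = 155.12 million.
Unemployed = 11.54 million.
Labor force = 155.12 + 11.54 = 166.66 million.
Not in labor force = 19.91 + 34.61 + 29.73 = 84.25 million (those not working and not actively searching are outside the labor force).
Civilian working-age population = 166.66 + 84.25 = 250.91 million.
Unemployment rate = 11.54 / 166.66 = 6.92%.
Labor force participation rate = 166.66 / 250.91 = 66.42%.

Unemployment rate ≈ 6.92%; labor force participation rate ≈ 66.42%.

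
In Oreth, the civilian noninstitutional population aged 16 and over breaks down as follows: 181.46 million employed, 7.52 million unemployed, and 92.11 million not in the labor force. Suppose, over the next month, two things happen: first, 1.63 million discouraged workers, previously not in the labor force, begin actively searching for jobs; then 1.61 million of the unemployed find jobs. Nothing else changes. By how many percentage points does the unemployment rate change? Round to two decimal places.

The unemployment rate changes by −0.02 percentage points.

Initially, labor force = 181.46 + 7.52 = 188.98 million, so u = 7.52/188.98 = 3.98%.
After the first change, unemployed and labor force both rise by 1.63 → E = 181.46, U = 9.15, labor force = 190.61 million.
After the second change, unemployed falls and employed rises by 1.61; labor force unchanged → E = 183.07, U = 7.54, labor force = 190.61 million.
New unemployment rate = 7.54 / 190.61 = 3.96%.
Change = 3.96% − 3.98% = −0.02 percentage points.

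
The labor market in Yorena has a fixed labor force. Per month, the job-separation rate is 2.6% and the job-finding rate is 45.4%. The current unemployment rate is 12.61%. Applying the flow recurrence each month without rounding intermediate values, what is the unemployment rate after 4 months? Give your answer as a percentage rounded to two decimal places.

With a fixed labor force, u_{t+1} = u_t + s·(1−u_t) − f·u_t = u_t·(1−s−f) + s.
Here 1−s−f = 0.520 and s = 0.026.
u_1 = 0.126100 × 0.520 + 0.026 = 0.091572.
u_2 = 0.091572 × 0.520 + 0.026 = 0.073617.
u_3 = 0.073617 × 0.520 + 0.026 = 0.064281.
u_4 = 0.064281 × 0.520 + 0.026 = 0.059426.

Unemployment rate after four months ≈ 5.94%.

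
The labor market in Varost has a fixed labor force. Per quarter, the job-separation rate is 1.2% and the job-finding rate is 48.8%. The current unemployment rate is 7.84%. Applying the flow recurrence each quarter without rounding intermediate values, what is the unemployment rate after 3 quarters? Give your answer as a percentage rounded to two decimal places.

With a fixed labor force, u_{t+1} = u_t + s·(1−u_t) − f·u_t = u_t·(1−s−f) + s.
Here 1−s−f = 0.500 and s = 0.012.
u_1 = 0.078400 × 0.500 + 0.012 = 0.051200.
u_2 = 0.051200 × 0.500 + 0.012 = 0.037600.
u_3 = 0.037600 × 0.500 + 0.012 = 0.030800.

Unemployment rate after three quarters ≈ 3.08%.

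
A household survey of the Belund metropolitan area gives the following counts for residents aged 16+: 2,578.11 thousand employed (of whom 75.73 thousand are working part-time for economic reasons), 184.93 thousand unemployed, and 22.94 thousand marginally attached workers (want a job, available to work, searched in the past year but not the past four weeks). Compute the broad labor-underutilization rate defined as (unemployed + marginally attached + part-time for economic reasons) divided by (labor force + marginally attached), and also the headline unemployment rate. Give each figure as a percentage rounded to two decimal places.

Broad underutilization rate ≈ 10.18%; headline unemployment rate ≈ 6.69%.

Labor force = 2,578.11 + 184.93 = 2,763.04 thousand.
Numerator = 184.93 + 22.94 + 75.73 = 283.60 thousand.
Denominator = 2,763.04 + 22.94 = 2,785.98 thousand.
Broad rate = 283.60 / 2,785.98 = 10.18%.
Headline unemployment rate = 184.93 / 2,763.04 = 6.69%.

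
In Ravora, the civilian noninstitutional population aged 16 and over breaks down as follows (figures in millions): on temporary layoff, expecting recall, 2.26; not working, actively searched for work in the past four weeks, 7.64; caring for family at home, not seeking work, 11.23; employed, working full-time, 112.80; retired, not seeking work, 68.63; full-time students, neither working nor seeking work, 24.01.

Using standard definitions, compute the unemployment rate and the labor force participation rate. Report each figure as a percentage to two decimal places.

Employed = 112.80 million.
Unemployed = 2.26 + 7.64 = 9.90 million (jobless and actively searching, or on temporary layoff).
Labor force = 112.80 + 9.90 = 122.70 million.
Not in labor force = 11.23 + 68.63 + 24.01 = 103.87 million (those not working and not actively searching are outside the labor force).
Civilian working-age population = 122.70 + 103.87 = 226.57 million.
Unemployment rate = 9.90 / 122.70 = 8.07%.
Labor force participation rate = 122.70 / 226.57 = 54.16%.

Unemployment rate ≈ 8.07%; labor force participation rate ≈ 54.16%.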